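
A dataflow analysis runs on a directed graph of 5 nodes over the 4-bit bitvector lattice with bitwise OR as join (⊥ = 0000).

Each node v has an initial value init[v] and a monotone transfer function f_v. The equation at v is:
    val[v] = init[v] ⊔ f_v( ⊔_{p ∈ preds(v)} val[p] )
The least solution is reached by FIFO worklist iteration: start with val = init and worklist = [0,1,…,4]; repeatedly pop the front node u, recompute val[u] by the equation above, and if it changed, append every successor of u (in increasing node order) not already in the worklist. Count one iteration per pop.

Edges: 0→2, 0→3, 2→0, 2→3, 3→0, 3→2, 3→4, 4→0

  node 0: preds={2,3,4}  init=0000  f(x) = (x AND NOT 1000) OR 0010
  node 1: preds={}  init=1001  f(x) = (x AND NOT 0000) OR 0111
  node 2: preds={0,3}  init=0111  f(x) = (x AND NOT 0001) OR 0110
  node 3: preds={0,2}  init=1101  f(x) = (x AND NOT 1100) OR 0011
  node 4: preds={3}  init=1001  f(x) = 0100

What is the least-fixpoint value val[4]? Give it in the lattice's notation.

1101

Iteration log — 7 steps:
  step 1. node 0  ⊔preds=1111  new=0111  old=0000  +wl: 
  step 2. node 1  ⊔preds=0000  new=1111  old=1001  +wl: 
  step 3. node 2  ⊔preds=1111  new=1111  old=0111  +wl: 0
  step 4. node 3  ⊔preds=1111  new=1111  old=1101  +wl: 2
  step 5. node 4  ⊔preds=1111  new=1101  old=1001  +wl: 
  step 6. node 0  ⊔preds=1111  new=0111  stable
  step 7. node 2  ⊔preds=1111  new=1111  stable

Least fixpoint reached:
  node 0: 0111
  node 1: 1111
  node 2: 1111
  node 3: 1111
  node 4: 1101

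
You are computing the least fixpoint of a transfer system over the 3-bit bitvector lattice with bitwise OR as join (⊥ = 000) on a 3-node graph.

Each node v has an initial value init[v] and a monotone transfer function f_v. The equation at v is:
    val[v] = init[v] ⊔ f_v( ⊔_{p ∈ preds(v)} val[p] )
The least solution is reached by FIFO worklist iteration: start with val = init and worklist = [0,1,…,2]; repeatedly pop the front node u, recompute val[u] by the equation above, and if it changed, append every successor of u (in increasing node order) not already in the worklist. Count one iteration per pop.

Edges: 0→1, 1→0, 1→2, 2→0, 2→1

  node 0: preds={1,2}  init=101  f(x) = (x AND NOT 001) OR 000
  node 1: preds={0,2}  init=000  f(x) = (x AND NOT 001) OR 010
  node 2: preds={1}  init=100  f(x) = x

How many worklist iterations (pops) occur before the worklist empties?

5

Worklist (5 pops):
  #1 pop 0: in=100 → 101 (no change)
  #2 pop 1: in=101 → 110 (was 000); enqueue [0]
  #3 pop 2: in=110 → 110 (was 100); enqueue [1]
  #4 pop 0: in=110 → 111 (was 101); enqueue []
  #5 pop 1: in=111 → 110 (no change)

Fixpoint:
  val[0] = 111
  val[1] = 110
  val[2] = 110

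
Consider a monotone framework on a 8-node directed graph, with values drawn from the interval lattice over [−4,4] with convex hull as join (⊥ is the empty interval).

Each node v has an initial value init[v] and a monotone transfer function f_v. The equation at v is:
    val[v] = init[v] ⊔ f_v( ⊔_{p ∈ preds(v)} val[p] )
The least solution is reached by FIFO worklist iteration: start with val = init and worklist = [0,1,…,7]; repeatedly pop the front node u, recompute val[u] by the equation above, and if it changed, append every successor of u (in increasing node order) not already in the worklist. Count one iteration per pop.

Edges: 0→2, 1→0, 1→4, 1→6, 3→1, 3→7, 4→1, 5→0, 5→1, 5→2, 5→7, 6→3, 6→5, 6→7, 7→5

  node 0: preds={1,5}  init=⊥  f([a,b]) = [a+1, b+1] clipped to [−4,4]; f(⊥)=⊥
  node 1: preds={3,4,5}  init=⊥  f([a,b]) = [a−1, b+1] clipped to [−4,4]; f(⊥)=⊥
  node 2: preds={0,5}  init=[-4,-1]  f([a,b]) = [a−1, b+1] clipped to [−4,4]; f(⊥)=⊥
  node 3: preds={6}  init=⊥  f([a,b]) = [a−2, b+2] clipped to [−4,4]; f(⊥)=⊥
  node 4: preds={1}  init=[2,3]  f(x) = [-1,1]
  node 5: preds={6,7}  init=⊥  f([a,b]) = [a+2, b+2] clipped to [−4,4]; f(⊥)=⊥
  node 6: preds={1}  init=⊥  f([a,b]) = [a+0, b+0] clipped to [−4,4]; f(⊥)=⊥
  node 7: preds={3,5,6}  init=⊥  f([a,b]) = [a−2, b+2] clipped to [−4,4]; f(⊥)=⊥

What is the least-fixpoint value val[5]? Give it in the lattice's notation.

Worklist (30 pops):
  #1 pop 0: in=⊥ → ⊥ (no change)
  #2 pop 1: in=[2,3] → [1,4] (was ⊥); enqueue [0]
  #3 pop 2: in=⊥ → [-4,-1] (no change)
  #4 pop 3: in=⊥ → ⊥ (no change)
  #5 pop 4: in=[1,4] → [-1,3] (was [2,3]); enqueue [1]
  #6 pop 5: in=⊥ → ⊥ (no change)
  #7 pop 6: in=[1,4] → [1,4] (was ⊥); enqueue [3,5]
  #8 pop 7: in=[1,4] → [-1,4] (was ⊥); enqueue []
  #9 pop 0: in=[1,4] → [2,4] (was ⊥); enqueue [2]
  #10 pop 1: in=[-1,3] → [-2,4] (was [1,4]); enqueue [0,4,6]
  #11 pop 3: in=[1,4] → [-1,4] (was ⊥); enqueue [1,7]
  #12 pop 5: in=[-1,4] → [1,4] (was ⊥); enqueue []
  #13 pop 2: in=[1,4] → [-4,4] (was [-4,-1]); enqueue []
  #14 pop 0: in=[-2,4] → [-1,4] (was [2,4]); enqueue [2]
  #15 pop 4: in=[-2,4] → [-1,3] (no change)
  #16 pop 6: in=[-2,4] → [-2,4] (was [1,4]); enqueue [3,5]
  #17 pop 1: in=[-1,4] → [-2,4] (no change)
  #18 pop 7: in=[-2,4] → [-4,4] (was [-1,4]); enqueue []
  #19 pop 2: in=[-1,4] → [-4,4] (no change)
  #20 pop 3: in=[-2,4] → [-4,4] (was [-1,4]); enqueue [1,7]
  #21 pop 5: in=[-4,4] → [-2,4] (was [1,4]); enqueue [0,2]
  #22 pop 1: in=[-4,4] → [-4,4] (was [-2,4]); enqueue [4,6]
  #23 pop 7: in=[-4,4] → [-4,4] (no change)
  #24 pop 0: in=[-4,4] → [-3,4] (was [-1,4]); enqueue []
  #25 pop 2: in=[-3,4] → [-4,4] (no change)
  #26 pop 4: in=[-4,4] → [-1,3] (no change)
  #27 pop 6: in=[-4,4] → [-4,4] (was [-2,4]); enqueue [3,5,7]
  #28 pop 3: in=[-4,4] → [-4,4] (no change)
  #29 pop 5: in=[-4,4] → [-2,4] (no change)
  #30 pop 7: in=[-4,4] → [-4,4] (no change)

Fixpoint:
  val[0] = [-3,4]
  val[1] = [-4,4]
  val[2] = [-4,4]
  val[3] = [-4,4]
  val[4] = [-1,3]
  val[5] = [-2,4]
  val[6] = [-4,4]
  val[7] = [-4,4]

[-2,4]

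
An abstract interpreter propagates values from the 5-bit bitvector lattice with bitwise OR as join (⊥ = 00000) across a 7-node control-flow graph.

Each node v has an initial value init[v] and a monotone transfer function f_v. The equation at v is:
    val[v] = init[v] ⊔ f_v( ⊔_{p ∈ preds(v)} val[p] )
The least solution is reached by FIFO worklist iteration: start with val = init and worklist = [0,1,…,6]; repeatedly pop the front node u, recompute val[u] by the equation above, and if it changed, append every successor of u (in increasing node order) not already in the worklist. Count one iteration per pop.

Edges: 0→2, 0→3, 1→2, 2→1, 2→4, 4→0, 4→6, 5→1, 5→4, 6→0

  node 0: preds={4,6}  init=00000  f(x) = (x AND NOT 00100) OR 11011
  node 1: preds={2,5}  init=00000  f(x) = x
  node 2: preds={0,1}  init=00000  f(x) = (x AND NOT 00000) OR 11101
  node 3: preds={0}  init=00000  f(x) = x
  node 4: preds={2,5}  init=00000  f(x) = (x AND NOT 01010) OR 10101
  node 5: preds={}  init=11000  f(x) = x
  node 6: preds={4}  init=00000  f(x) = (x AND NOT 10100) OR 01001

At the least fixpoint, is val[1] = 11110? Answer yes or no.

Iteration log — 10 steps:
  step 1. node 0  ⊔preds=00000  new=11011  old=00000  +wl: 
  step 2. node 1  ⊔preds=11000  new=11000  old=00000  +wl: 
  step 3. node 2  ⊔preds=11011  new=11111  old=00000  +wl: 1
  step 4. node 3  ⊔preds=11011  new=11011  old=00000  +wl: 
  step 5. node 4  ⊔preds=11111  new=10101  old=00000  +wl: 0
  step 6. node 5  ⊔preds=00000  new=11000  stable
  step 7. node 6  ⊔preds=10101  new=01001  old=00000  +wl: 
  step 8. node 1  ⊔preds=11111  new=11111  old=11000  +wl: 2
  step 9. node 0  ⊔preds=11101  new=11011  stable
  step 10. node 2  ⊔preds=11111  new=11111  stable

Least fixpoint reached:
  node 0: 11011
  node 1: 11111
  node 2: 11111
  node 3: 11011
  node 4: 10101
  node 5: 11000
  node 6: 01001

no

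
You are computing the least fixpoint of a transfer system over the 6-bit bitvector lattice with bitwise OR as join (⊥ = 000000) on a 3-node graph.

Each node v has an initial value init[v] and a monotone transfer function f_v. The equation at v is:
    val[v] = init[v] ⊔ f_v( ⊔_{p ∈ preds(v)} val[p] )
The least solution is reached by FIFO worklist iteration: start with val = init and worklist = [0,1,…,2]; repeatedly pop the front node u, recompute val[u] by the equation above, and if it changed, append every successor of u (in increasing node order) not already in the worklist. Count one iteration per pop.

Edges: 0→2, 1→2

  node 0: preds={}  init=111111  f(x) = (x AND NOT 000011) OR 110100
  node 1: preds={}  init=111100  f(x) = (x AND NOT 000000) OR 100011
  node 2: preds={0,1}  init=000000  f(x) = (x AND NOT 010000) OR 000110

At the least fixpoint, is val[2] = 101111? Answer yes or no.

yes

Trace (3 dequeues):
  [1] u=0 | in 000000 | out 111111 | ==
  [2] u=1 | in 000000 | out 111111 | prev 111100 | push {}
  [3] u=2 | in 111111 | out 101111 | prev 000000 | push {}

Converged values:
  [0] 111111
  [1] 111111
  [2] 101111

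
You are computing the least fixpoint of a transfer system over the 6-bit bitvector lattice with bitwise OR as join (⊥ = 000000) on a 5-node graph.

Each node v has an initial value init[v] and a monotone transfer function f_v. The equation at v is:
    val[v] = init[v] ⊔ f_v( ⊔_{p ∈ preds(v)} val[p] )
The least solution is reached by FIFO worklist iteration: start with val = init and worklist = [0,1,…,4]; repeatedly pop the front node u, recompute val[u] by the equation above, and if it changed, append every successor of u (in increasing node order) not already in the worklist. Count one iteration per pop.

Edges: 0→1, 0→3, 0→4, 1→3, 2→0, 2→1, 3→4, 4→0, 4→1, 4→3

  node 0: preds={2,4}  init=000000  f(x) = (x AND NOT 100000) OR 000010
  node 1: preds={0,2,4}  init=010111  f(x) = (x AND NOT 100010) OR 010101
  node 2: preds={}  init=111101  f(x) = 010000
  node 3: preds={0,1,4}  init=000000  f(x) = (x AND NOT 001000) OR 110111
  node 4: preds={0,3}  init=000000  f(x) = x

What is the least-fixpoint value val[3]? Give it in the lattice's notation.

110111

Trace (8 dequeues):
  [1] u=0 | in 111101 | out 011111 | prev 000000 | push {}
  [2] u=1 | in 111111 | out 011111 | prev 010111 | push {}
  [3] u=2 | in 000000 | out 111101 | ==
  [4] u=3 | in 011111 | out 110111 | prev 000000 | push {}
  [5] u=4 | in 111111 | out 111111 | prev 000000 | push {0,1,3}
  [6] u=0 | in 111111 | out 011111 | ==
  [7] u=1 | in 111111 | out 011111 | ==
  [8] u=3 | in 111111 | out 110111 | ==

Converged values:
  [0] 011111
  [1] 011111
  [2] 111101
  [3] 110111
  [4] 111111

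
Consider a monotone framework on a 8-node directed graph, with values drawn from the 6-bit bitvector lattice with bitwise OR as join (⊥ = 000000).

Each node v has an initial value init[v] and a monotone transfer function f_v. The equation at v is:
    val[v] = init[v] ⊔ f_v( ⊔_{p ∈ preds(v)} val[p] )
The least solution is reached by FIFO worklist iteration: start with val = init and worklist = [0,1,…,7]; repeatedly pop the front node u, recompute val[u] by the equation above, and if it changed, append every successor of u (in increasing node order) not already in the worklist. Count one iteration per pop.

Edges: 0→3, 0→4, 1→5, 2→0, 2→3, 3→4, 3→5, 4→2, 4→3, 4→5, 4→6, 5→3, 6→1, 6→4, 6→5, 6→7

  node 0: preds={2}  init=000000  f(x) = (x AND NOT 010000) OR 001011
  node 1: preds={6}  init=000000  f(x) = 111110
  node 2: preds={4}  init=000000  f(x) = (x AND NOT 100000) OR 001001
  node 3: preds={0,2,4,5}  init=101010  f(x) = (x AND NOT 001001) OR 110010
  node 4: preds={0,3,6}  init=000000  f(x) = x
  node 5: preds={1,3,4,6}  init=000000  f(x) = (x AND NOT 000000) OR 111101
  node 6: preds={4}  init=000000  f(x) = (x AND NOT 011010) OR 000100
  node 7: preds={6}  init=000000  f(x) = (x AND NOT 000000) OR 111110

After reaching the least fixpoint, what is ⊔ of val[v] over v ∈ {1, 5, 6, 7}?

111111

Iteration log — 21 steps:
  step 1. node 0  ⊔preds=000000  new=001011  old=000000  +wl: 
  step 2. node 1  ⊔preds=000000  new=111110  old=000000  +wl: 
  step 3. node 2  ⊔preds=000000  new=001001  old=000000  +wl: 0
  step 4. node 3  ⊔preds=001011  new=111010  old=101010  +wl: 
  step 5. node 4  ⊔preds=111011  new=111011  old=000000  +wl: 2,3
  step 6. node 5  ⊔preds=111111  new=111111  old=000000  +wl: 
  step 7. node 6  ⊔preds=111011  new=100101  old=000000  +wl: 1,4,5
  step 8. node 7  ⊔preds=100101  new=111111  old=000000  +wl: 
  step 9. node 0  ⊔preds=001001  new=001011  stable
  step 10. node 2  ⊔preds=111011  new=011011  old=001001  +wl: 0
  step 11. node 3  ⊔preds=111111  new=111110  old=111010  +wl: 
  step 12. node 1  ⊔preds=100101  new=111110  stable
  step 13. node 4  ⊔preds=111111  new=111111  old=111011  +wl: 2,3,6
  step 14. node 5  ⊔preds=111111  new=111111  stable
  step 15. node 0  ⊔preds=011011  new=001011  stable
  step 16. node 2  ⊔preds=111111  new=011111  old=011011  +wl: 0
  step 17. node 3  ⊔preds=111111  new=111110  stable
  step 18. node 6  ⊔preds=111111  new=100101  stable
  step 19. node 0  ⊔preds=011111  new=001111  old=001011  +wl: 3,4
  step 20. node 3  ⊔preds=111111  new=111110  stable
  step 21. node 4  ⊔preds=111111  new=111111  stable

Least fixpoint reached:
  node 0: 001111
  node 1: 111110
  node 2: 011111
  node 3: 111110
  node 4: 111111
  node 5: 111111
  node 6: 100101
  node 7: 111111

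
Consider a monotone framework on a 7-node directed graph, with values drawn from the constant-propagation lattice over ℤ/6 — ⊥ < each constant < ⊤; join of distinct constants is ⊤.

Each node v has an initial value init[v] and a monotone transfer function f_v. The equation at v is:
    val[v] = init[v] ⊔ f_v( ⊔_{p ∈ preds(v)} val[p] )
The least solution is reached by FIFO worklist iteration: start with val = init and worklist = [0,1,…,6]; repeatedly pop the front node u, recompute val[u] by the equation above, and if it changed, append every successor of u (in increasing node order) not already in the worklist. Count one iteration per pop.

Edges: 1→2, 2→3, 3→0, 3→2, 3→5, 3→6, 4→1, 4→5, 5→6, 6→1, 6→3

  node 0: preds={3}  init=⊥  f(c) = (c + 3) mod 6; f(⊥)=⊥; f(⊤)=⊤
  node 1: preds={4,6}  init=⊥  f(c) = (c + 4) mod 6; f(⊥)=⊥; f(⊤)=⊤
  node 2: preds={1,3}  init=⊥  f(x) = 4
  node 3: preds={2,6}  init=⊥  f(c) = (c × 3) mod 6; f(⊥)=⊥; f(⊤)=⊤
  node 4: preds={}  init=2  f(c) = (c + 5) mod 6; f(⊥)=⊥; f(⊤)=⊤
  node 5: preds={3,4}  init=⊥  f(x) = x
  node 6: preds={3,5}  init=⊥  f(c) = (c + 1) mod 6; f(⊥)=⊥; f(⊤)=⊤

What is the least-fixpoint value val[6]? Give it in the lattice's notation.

Trace (15 dequeues):
  [1] u=0 | in ⊥ | out ⊥ | ==
  [2] u=1 | in 2 | out 0 | prev ⊥ | push {}
  [3] u=2 | in 0 | out 4 | prev ⊥ | push {}
  [4] u=3 | in 4 | out 0 | prev ⊥ | push {0,2}
  [5] u=4 | in ⊥ | out 2 | ==
  [6] u=5 | in ⊤ | out ⊤ | prev ⊥ | push {}
  [7] u=6 | in ⊤ | out ⊤ | prev ⊥ | push {1,3}
  [8] u=0 | in 0 | out 3 | prev ⊥ | push {}
  [9] u=2 | in 0 | out 4 | ==
  [10] u=1 | in ⊤ | out ⊤ | prev 0 | push {2}
  [11] u=3 | in ⊤ | out ⊤ | prev 0 | push {0,5,6}
  [12] u=2 | in ⊤ | out 4 | ==
  [13] u=0 | in ⊤ | out ⊤ | prev 3 | push {}
  [14] u=5 | in ⊤ | out ⊤ | ==
  [15] u=6 | in ⊤ | out ⊤ | ==

Converged values:
  [0] ⊤
  [1] ⊤
  [2] 4
  [3] ⊤
  [4] 2
  [5] ⊤
  [6] ⊤

⊤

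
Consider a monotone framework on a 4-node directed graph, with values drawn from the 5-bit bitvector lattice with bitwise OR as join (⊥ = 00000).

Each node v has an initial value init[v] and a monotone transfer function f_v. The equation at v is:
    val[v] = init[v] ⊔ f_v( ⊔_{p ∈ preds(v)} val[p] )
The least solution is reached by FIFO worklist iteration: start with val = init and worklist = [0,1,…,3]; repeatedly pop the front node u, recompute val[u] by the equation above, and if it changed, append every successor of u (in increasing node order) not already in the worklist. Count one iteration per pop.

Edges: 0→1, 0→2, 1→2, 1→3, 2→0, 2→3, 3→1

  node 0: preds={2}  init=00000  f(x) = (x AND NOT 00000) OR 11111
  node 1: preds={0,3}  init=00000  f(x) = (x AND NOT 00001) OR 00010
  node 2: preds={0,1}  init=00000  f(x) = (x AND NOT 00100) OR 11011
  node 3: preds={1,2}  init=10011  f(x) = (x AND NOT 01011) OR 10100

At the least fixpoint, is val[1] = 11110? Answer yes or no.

yes

Iteration log — 6 steps:
  step 1. node 0  ⊔preds=00000  new=11111  old=00000  +wl: 
  step 2. node 1  ⊔preds=11111  new=11110  old=00000  +wl: 
  step 3. node 2  ⊔preds=11111  new=11011  old=00000  +wl: 0
  step 4. node 3  ⊔preds=11111  new=10111  old=10011  +wl: 1
  step 5. node 0  ⊔preds=11011  new=11111  stable
  step 6. node 1  ⊔preds=11111  new=11110  stable

Least fixpoint reached:
  node 0: 11111
  node 1: 11110
  node 2: 11011
  node 3: 10111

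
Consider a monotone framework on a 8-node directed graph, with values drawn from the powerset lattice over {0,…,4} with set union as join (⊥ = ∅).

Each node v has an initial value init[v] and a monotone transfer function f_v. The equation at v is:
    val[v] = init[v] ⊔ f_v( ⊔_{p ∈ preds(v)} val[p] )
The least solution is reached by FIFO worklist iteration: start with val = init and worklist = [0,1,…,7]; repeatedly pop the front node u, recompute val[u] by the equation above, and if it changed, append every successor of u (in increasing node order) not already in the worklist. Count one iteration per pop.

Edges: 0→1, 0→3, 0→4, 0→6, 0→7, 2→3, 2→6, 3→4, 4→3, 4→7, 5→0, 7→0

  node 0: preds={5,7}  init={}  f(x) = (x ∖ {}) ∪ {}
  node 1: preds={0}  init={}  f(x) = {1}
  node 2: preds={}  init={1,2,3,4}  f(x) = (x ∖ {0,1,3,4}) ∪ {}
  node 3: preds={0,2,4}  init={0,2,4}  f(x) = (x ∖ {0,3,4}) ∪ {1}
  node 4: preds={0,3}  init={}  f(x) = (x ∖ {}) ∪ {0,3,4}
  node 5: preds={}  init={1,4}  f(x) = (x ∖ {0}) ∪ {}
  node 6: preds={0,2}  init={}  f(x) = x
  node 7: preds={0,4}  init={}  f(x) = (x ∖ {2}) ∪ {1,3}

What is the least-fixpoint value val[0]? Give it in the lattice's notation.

{0,1,3,4}

Worklist (15 pops):
  #1 pop 0: in={1,4} → {1,4} (was {}); enqueue []
  #2 pop 1: in={1,4} → {1} (was {}); enqueue []
  #3 pop 2: in={} → {1,2,3,4} (no change)
  #4 pop 3: in={1,2,3,4} → {0,1,2,4} (was {0,2,4}); enqueue []
  #5 pop 4: in={0,1,2,4} → {0,1,2,3,4} (was {}); enqueue [3]
  #6 pop 5: in={} → {1,4} (no change)
  #7 pop 6: in={1,2,3,4} → {1,2,3,4} (was {}); enqueue []
  #8 pop 7: in={0,1,2,3,4} → {0,1,3,4} (was {}); enqueue [0]
  #9 pop 3: in={0,1,2,3,4} → {0,1,2,4} (no change)
  #10 pop 0: in={0,1,3,4} → {0,1,3,4} (was {1,4}); enqueue [1,3,4,6,7]
  #11 pop 1: in={0,1,3,4} → {1} (no change)
  #12 pop 3: in={0,1,2,3,4} → {0,1,2,4} (no change)
  #13 pop 4: in={0,1,2,3,4} → {0,1,2,3,4} (no change)
  #14 pop 6: in={0,1,2,3,4} → {0,1,2,3,4} (was {1,2,3,4}); enqueue []
  #15 pop 7: in={0,1,2,3,4} → {0,1,3,4} (no change)

Fixpoint:
  val[0] = {0,1,3,4}
  val[1] = {1}
  val[2] = {1,2,3,4}
  val[3] = {0,1,2,4}
  val[4] = {0,1,2,3,4}
  val[5] = {1,4}
  val[6] = {0,1,2,3,4}
  val[7] = {0,1,3,4}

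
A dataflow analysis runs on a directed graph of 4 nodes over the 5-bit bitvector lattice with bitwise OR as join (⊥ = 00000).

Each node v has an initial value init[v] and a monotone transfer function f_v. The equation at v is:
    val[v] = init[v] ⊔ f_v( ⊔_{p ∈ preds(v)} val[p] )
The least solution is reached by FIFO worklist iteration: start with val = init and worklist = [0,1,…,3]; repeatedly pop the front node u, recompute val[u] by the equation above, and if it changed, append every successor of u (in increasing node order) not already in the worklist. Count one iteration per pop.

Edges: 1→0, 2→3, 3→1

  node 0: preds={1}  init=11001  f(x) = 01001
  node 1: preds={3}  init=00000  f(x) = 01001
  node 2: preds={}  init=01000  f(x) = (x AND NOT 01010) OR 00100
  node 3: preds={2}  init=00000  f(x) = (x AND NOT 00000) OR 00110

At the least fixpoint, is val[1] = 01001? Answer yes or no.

yes

Worklist (6 pops):
  #1 pop 0: in=00000 → 11001 (no change)
  #2 pop 1: in=00000 → 01001 (was 00000); enqueue [0]
  #3 pop 2: in=00000 → 01100 (was 01000); enqueue []
  #4 pop 3: in=01100 → 01110 (was 00000); enqueue [1]
  #5 pop 0: in=01001 → 11001 (no change)
  #6 pop 1: in=01110 → 01001 (no change)

Fixpoint:
  val[0] = 11001
  val[1] = 01001
  val[2] = 01100
  val[3] = 01110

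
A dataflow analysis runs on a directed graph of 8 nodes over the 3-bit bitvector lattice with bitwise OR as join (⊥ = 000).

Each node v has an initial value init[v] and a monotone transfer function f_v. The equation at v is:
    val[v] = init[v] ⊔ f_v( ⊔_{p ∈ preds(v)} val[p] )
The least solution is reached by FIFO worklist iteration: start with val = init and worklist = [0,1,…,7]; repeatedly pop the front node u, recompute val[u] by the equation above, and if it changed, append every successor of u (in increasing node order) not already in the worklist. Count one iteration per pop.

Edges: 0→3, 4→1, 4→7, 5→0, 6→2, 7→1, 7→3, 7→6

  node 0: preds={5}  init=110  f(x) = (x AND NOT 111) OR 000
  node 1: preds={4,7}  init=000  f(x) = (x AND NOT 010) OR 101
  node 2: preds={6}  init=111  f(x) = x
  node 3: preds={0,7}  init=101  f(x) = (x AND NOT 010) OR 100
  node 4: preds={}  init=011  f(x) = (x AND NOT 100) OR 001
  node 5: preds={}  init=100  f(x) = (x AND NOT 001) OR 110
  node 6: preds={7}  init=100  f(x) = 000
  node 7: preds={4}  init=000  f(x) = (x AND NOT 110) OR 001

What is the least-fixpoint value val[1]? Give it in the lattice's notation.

Iteration log — 12 steps:
  step 1. node 0  ⊔preds=100  new=110  stable
  step 2. node 1  ⊔preds=011  new=101  old=000  +wl: 
  step 3. node 2  ⊔preds=100  new=111  stable
  step 4. node 3  ⊔preds=110  new=101  stable
  step 5. node 4  ⊔preds=000  new=011  stable
  step 6. node 5  ⊔preds=000  new=110  old=100  +wl: 0
  step 7. node 6  ⊔preds=000  new=100  stable
  step 8. node 7  ⊔preds=011  new=001  old=000  +wl: 1,3,6
  step 9. node 0  ⊔preds=110  new=110  stable
  step 10. node 1  ⊔preds=011  new=101  stable
  step 11. node 3  ⊔preds=111  new=101  stable
  step 12. node 6  ⊔preds=001  new=100  stable

Least fixpoint reached:
  node 0: 110
  node 1: 101
  node 2: 111
  node 3: 101
  node 4: 011
  node 5: 110
  node 6: 100
  node 7: 001

101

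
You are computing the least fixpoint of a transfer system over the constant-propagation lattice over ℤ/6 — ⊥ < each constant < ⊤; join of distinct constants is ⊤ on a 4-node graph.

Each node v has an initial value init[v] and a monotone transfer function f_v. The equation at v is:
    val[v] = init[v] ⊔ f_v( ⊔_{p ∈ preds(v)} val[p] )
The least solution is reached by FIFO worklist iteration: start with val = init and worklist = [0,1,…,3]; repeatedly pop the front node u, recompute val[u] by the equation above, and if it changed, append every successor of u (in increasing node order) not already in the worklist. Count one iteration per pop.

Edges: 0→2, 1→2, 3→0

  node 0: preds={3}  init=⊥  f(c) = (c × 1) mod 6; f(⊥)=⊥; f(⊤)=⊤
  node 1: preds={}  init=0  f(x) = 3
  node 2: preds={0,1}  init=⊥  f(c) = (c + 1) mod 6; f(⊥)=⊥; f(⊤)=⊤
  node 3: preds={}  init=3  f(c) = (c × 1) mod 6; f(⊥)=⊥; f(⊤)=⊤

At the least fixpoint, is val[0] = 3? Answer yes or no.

Iteration log — 4 steps:
  step 1. node 0  ⊔preds=3  new=3  old=⊥  +wl: 
  step 2. node 1  ⊔preds=⊥  new=⊤  old=0  +wl: 
  step 3. node 2  ⊔preds=⊤  new=⊤  old=⊥  +wl: 
  step 4. node 3  ⊔preds=⊥  new=3  stable

Least fixpoint reached:
  node 0: 3
  node 1: ⊤
  node 2: ⊤
  node 3: 3

yes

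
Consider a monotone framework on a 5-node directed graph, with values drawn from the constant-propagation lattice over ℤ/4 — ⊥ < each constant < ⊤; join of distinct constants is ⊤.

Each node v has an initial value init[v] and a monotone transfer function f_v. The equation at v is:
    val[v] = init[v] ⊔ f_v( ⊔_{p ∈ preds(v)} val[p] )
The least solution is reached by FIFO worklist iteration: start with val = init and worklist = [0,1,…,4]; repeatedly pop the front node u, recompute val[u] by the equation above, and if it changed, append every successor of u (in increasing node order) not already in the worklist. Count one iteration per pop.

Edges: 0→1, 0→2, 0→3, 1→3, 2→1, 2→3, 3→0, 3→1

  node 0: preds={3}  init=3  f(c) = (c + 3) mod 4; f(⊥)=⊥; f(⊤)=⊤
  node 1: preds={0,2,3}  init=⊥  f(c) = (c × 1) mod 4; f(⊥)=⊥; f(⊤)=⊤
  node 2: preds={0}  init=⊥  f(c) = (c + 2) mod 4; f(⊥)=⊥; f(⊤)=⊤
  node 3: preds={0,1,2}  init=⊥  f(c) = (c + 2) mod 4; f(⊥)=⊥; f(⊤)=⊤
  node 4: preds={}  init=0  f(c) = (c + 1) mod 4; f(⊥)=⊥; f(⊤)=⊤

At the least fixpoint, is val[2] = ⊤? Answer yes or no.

yes

Worklist (12 pops):
  #1 pop 0: in=⊥ → 3 (no change)
  #2 pop 1: in=3 → 3 (was ⊥); enqueue []
  #3 pop 2: in=3 → 1 (was ⊥); enqueue [1]
  #4 pop 3: in=⊤ → ⊤ (was ⊥); enqueue [0]
  #5 pop 4: in=⊥ → 0 (no change)
  #6 pop 1: in=⊤ → ⊤ (was 3); enqueue [3]
  #7 pop 0: in=⊤ → ⊤ (was 3); enqueue [1,2]
  #8 pop 3: in=⊤ → ⊤ (no change)
  #9 pop 1: in=⊤ → ⊤ (no change)
  #10 pop 2: in=⊤ → ⊤ (was 1); enqueue [1,3]
  #11 pop 1: in=⊤ → ⊤ (no change)
  #12 pop 3: in=⊤ → ⊤ (no change)

Fixpoint:
  val[0] = ⊤
  val[1] = ⊤
  val[2] = ⊤
  val[3] = ⊤
  val[4] = 0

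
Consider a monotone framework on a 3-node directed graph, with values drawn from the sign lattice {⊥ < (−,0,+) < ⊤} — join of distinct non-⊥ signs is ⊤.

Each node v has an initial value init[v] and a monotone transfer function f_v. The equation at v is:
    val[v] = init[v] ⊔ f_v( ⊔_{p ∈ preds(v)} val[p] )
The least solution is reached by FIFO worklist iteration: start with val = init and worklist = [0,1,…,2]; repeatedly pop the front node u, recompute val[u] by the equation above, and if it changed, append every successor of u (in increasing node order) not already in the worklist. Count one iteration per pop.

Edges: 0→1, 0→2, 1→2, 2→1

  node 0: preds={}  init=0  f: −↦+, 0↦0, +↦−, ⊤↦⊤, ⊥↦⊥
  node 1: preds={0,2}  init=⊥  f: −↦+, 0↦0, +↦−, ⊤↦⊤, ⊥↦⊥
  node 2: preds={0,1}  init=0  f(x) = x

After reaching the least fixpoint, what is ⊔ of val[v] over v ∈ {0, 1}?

0

Worklist (3 pops):
  #1 pop 0: in=⊥ → 0 (no change)
  #2 pop 1: in=0 → 0 (was ⊥); enqueue []
  #3 pop 2: in=0 → 0 (no change)

Fixpoint:
  val[0] = 0
  val[1] = 0
  val[2] = 0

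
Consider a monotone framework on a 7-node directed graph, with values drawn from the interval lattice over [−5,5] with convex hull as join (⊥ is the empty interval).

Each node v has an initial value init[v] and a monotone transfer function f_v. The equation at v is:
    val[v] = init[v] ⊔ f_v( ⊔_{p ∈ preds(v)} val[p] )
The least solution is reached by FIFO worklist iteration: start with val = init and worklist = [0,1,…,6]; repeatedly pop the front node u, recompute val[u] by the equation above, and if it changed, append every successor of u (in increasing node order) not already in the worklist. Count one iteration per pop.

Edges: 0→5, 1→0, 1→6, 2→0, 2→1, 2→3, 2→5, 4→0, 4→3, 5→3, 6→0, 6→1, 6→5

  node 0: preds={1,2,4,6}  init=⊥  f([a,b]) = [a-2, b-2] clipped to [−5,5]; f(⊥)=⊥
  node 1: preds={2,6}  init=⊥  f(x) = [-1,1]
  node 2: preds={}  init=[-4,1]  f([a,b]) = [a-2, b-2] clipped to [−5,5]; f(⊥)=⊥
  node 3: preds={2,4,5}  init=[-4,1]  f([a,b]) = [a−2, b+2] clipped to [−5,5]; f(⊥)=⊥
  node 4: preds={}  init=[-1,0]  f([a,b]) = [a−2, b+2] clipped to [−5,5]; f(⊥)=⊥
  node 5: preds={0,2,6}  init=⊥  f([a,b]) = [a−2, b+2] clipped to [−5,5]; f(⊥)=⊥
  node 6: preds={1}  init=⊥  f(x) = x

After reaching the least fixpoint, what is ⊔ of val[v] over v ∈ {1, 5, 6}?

Iteration log — 11 steps:
  step 1. node 0  ⊔preds=[-4,1]  new=[-5,-1]  old=⊥  +wl: 
  step 2. node 1  ⊔preds=[-4,1]  new=[-1,1]  old=⊥  +wl: 0
  step 3. node 2  ⊔preds=⊥  new=[-4,1]  stable
  step 4. node 3  ⊔preds=[-4,1]  new=[-5,3]  old=[-4,1]  +wl: 
  step 5. node 4  ⊔preds=⊥  new=[-1,0]  stable
  step 6. node 5  ⊔preds=[-5,1]  new=[-5,3]  old=⊥  +wl: 3
  step 7. node 6  ⊔preds=[-1,1]  new=[-1,1]  old=⊥  +wl: 1,5
  step 8. node 0  ⊔preds=[-4,1]  new=[-5,-1]  stable
  step 9. node 3  ⊔preds=[-5,3]  new=[-5,5]  old=[-5,3]  +wl: 
  step 10. node 1  ⊔preds=[-4,1]  new=[-1,1]  stable
  step 11. node 5  ⊔preds=[-5,1]  new=[-5,3]  stable

Least fixpoint reached:
  node 0: [-5,-1]
  node 1: [-1,1]
  node 2: [-4,1]
  node 3: [-5,5]
  node 4: [-1,0]
  node 5: [-5,3]
  node 6: [-1,1]

[-5,3]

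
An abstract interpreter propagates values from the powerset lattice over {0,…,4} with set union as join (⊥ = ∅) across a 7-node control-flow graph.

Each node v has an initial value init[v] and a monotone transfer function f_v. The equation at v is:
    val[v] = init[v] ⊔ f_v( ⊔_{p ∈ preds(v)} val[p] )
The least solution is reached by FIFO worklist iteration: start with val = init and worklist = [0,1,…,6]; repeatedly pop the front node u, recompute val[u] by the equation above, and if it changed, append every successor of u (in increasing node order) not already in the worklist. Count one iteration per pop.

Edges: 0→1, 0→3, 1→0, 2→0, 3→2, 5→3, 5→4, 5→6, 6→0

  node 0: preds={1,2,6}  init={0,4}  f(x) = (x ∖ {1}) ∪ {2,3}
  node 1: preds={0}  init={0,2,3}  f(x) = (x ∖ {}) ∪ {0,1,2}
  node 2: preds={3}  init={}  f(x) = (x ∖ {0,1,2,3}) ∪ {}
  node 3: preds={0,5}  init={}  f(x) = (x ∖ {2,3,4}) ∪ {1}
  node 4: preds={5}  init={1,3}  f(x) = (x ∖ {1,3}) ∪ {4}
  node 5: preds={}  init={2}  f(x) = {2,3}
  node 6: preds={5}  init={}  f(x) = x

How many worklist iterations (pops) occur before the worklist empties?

11

Trace (11 dequeues):
  [1] u=0 | in {0,2,3} | out {0,2,3,4} | prev {0,4} | push {}
  [2] u=1 | in {0,2,3,4} | out {0,1,2,3,4} | prev {0,2,3} | push {0}
  [3] u=2 | in {} | out {} | ==
  [4] u=3 | in {0,2,3,4} | out {0,1} | prev {} | push {2}
  [5] u=4 | in {2} | out {1,2,3,4} | prev {1,3} | push {}
  [6] u=5 | in {} | out {2,3} | prev {2} | push {3,4}
  [7] u=6 | in {2,3} | out {2,3} | prev {} | push {}
  [8] u=0 | in {0,1,2,3,4} | out {0,2,3,4} | ==
  [9] u=2 | in {0,1} | out {} | ==
  [10] u=3 | in {0,2,3,4} | out {0,1} | ==
  [11] u=4 | in {2,3} | out {1,2,3,4} | ==

Converged values:
  [0] {0,2,3,4}
  [1] {0,1,2,3,4}
  [2] {}
  [3] {0,1}
  [4] {1,2,3,4}
  [5] {2,3}
  [6] {2,3}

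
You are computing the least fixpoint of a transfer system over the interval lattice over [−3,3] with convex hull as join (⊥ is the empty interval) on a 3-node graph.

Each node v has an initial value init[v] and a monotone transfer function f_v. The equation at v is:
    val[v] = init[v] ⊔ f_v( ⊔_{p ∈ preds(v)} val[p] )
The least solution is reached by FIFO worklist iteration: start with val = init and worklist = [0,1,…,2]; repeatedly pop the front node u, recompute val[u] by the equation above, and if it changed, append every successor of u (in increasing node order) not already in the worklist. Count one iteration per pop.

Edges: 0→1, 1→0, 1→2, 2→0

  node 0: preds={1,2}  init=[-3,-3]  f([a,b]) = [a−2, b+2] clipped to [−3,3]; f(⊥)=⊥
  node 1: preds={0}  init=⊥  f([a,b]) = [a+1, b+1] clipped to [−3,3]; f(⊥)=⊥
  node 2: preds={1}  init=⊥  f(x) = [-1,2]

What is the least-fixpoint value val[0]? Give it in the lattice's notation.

[-3,3]

Trace (7 dequeues):
  [1] u=0 | in ⊥ | out [-3,-3] | ==
  [2] u=1 | in [-3,-3] | out [-2,-2] | prev ⊥ | push {0}
  [3] u=2 | in [-2,-2] | out [-1,2] | prev ⊥ | push {}
  [4] u=0 | in [-2,2] | out [-3,3] | prev [-3,-3] | push {1}
  [5] u=1 | in [-3,3] | out [-2,3] | prev [-2,-2] | push {0,2}
  [6] u=0 | in [-2,3] | out [-3,3] | ==
  [7] u=2 | in [-2,3] | out [-1,2] | ==

Converged values:
  [0] [-3,3]
  [1] [-2,3]
  [2] [-1,2]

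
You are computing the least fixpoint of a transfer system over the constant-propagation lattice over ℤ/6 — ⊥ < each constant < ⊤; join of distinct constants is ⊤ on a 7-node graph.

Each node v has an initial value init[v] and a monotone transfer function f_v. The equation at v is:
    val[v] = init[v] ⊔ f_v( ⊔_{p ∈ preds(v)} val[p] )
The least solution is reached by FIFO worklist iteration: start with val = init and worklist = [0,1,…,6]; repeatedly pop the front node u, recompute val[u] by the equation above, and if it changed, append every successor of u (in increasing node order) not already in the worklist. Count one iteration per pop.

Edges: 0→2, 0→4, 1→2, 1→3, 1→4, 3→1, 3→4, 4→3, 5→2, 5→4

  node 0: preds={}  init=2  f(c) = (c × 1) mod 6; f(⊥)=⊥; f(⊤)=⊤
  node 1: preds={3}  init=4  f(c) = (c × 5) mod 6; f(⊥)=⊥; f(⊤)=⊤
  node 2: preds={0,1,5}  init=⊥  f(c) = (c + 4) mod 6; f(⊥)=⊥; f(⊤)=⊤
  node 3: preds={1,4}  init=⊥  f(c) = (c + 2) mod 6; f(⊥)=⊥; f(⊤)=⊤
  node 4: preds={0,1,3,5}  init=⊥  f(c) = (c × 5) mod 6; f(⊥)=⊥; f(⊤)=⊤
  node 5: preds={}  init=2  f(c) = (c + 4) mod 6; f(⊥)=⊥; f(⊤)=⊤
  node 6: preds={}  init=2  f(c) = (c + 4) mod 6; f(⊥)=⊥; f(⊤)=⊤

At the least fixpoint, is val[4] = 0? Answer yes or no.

no

Worklist (12 pops):
  #1 pop 0: in=⊥ → 2 (no change)
  #2 pop 1: in=⊥ → 4 (no change)
  #3 pop 2: in=⊤ → ⊤ (was ⊥); enqueue []
  #4 pop 3: in=4 → 0 (was ⊥); enqueue [1]
  #5 pop 4: in=⊤ → ⊤ (was ⊥); enqueue [3]
  #6 pop 5: in=⊥ → 2 (no change)
  #7 pop 6: in=⊥ → 2 (no change)
  #8 pop 1: in=0 → ⊤ (was 4); enqueue [2,4]
  #9 pop 3: in=⊤ → ⊤ (was 0); enqueue [1]
  #10 pop 2: in=⊤ → ⊤ (no change)
  #11 pop 4: in=⊤ → ⊤ (no change)
  #12 pop 1: in=⊤ → ⊤ (no change)

Fixpoint:
  val[0] = 2
  val[1] = ⊤
  val[2] = ⊤
  val[3] = ⊤
  val[4] = ⊤
  val[5] = 2
  val[6] = 2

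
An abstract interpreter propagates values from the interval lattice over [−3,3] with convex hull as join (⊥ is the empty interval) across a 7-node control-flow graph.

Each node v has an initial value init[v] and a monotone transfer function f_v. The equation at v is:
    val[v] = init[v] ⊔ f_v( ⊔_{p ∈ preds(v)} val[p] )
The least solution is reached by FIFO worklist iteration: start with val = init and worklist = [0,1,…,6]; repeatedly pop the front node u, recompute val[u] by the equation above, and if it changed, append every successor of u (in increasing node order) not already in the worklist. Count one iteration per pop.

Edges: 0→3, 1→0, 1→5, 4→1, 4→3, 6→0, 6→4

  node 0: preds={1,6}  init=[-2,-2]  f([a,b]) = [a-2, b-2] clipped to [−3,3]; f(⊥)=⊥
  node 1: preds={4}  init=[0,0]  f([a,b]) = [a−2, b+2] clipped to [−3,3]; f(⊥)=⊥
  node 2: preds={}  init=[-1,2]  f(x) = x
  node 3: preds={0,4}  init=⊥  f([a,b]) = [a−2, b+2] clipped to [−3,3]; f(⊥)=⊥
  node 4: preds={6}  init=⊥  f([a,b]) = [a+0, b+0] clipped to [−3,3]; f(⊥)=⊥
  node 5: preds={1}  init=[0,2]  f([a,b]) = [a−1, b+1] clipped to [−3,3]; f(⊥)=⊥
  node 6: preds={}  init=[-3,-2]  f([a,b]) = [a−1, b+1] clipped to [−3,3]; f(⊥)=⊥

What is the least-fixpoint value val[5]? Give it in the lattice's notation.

Iteration log — 11 steps:
  step 1. node 0  ⊔preds=[-3,0]  new=[-3,-2]  old=[-2,-2]  +wl: 
  step 2. node 1  ⊔preds=⊥  new=[0,0]  stable
  step 3. node 2  ⊔preds=⊥  new=[-1,2]  stable
  step 4. node 3  ⊔preds=[-3,-2]  new=[-3,0]  old=⊥  +wl: 
  step 5. node 4  ⊔preds=[-3,-2]  new=[-3,-2]  old=⊥  +wl: 1,3
  step 6. node 5  ⊔preds=[0,0]  new=[-1,2]  old=[0,2]  +wl: 
  step 7. node 6  ⊔preds=⊥  new=[-3,-2]  stable
  step 8. node 1  ⊔preds=[-3,-2]  new=[-3,0]  old=[0,0]  +wl: 0,5
  step 9. node 3  ⊔preds=[-3,-2]  new=[-3,0]  stable
  step 10. node 0  ⊔preds=[-3,0]  new=[-3,-2]  stable
  step 11. node 5  ⊔preds=[-3,0]  new=[-3,2]  old=[-1,2]  +wl: 

Least fixpoint reached:
  node 0: [-3,-2]
  node 1: [-3,0]
  node 2: [-1,2]
  node 3: [-3,0]
  node 4: [-3,-2]
  node 5: [-3,2]
  node 6: [-3,-2]

[-3,2]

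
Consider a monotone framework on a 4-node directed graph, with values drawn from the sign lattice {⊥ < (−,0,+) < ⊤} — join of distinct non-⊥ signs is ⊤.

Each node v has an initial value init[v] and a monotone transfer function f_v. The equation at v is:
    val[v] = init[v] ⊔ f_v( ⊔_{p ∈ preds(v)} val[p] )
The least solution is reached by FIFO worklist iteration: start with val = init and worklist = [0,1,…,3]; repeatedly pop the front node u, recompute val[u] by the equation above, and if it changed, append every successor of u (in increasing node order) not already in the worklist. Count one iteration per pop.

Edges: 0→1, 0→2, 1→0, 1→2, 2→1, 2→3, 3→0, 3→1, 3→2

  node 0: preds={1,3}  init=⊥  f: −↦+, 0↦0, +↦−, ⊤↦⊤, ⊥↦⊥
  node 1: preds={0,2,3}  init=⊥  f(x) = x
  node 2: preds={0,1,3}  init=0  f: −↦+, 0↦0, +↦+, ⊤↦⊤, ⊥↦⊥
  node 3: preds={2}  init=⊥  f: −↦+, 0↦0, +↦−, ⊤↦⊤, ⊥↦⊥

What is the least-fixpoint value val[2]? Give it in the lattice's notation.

0

Trace (7 dequeues):
  [1] u=0 | in ⊥ | out ⊥ | ==
  [2] u=1 | in 0 | out 0 | prev ⊥ | push {0}
  [3] u=2 | in 0 | out 0 | ==
  [4] u=3 | in 0 | out 0 | prev ⊥ | push {1,2}
  [5] u=0 | in 0 | out 0 | prev ⊥ | push {}
  [6] u=1 | in 0 | out 0 | ==
  [7] u=2 | in 0 | out 0 | ==

Converged values:
  [0] 0
  [1] 0
  [2] 0
  [3] 0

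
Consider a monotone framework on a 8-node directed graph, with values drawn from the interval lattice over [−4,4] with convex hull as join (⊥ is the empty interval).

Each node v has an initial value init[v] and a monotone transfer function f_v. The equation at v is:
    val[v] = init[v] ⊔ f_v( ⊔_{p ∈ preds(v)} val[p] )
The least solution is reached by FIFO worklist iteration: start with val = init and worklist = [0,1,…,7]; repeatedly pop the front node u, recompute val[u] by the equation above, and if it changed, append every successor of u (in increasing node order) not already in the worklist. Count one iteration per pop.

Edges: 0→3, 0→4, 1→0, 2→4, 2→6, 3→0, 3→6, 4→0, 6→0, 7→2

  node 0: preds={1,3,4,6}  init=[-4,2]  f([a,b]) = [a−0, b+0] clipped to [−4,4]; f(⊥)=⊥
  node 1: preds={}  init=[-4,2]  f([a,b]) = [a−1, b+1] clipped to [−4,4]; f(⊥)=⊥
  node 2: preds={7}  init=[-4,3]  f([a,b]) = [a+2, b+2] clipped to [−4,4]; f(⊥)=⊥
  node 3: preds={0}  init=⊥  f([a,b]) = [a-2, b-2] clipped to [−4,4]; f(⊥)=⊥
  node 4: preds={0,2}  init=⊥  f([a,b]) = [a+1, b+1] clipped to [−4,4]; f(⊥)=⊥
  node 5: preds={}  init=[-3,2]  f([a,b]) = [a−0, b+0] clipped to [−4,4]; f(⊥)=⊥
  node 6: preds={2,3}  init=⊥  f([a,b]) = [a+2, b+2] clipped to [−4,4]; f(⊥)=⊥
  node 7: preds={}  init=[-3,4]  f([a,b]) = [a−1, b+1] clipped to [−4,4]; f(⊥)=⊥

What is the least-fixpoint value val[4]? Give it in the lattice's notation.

Iteration log — 13 steps:
  step 1. node 0  ⊔preds=[-4,2]  new=[-4,2]  stable
  step 2. node 1  ⊔preds=⊥  new=[-4,2]  stable
  step 3. node 2  ⊔preds=[-3,4]  new=[-4,4]  old=[-4,3]  +wl: 
  step 4. node 3  ⊔preds=[-4,2]  new=[-4,0]  old=⊥  +wl: 0
  step 5. node 4  ⊔preds=[-4,4]  new=[-3,4]  old=⊥  +wl: 
  step 6. node 5  ⊔preds=⊥  new=[-3,2]  stable
  step 7. node 6  ⊔preds=[-4,4]  new=[-2,4]  old=⊥  +wl: 
  step 8. node 7  ⊔preds=⊥  new=[-3,4]  stable
  step 9. node 0  ⊔preds=[-4,4]  new=[-4,4]  old=[-4,2]  +wl: 3,4
  step 10. node 3  ⊔preds=[-4,4]  new=[-4,2]  old=[-4,0]  +wl: 0,6
  step 11. node 4  ⊔preds=[-4,4]  new=[-3,4]  stable
  step 12. node 0  ⊔preds=[-4,4]  new=[-4,4]  stable
  step 13. node 6  ⊔preds=[-4,4]  new=[-2,4]  stable

Least fixpoint reached:
  node 0: [-4,4]
  node 1: [-4,2]
  node 2: [-4,4]
  node 3: [-4,2]
  node 4: [-3,4]
  node 5: [-3,2]
  node 6: [-2,4]
  node 7: [-3,4]

[-3,4]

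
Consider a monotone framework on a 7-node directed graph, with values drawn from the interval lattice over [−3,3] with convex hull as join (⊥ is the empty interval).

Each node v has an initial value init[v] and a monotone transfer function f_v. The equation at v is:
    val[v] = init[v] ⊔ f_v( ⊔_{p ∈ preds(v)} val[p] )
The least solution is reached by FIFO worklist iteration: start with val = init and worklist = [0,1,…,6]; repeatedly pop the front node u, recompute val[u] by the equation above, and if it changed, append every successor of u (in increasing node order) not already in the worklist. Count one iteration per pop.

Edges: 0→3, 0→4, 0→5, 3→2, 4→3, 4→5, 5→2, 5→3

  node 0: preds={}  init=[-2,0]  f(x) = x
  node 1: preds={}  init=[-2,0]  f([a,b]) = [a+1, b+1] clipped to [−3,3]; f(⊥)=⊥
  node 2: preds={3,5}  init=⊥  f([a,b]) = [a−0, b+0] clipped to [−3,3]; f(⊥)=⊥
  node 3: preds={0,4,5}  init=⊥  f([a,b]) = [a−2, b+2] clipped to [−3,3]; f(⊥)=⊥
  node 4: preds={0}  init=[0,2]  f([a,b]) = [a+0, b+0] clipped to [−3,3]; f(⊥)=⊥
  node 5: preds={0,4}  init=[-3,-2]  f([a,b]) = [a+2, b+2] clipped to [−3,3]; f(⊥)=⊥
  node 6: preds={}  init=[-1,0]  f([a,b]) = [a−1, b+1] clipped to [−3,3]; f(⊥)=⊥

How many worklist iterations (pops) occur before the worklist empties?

Iteration log — 9 steps:
  step 1. node 0  ⊔preds=⊥  new=[-2,0]  stable
  step 2. node 1  ⊔preds=⊥  new=[-2,0]  stable
  step 3. node 2  ⊔preds=[-3,-2]  new=[-3,-2]  old=⊥  +wl: 
  step 4. node 3  ⊔preds=[-3,2]  new=[-3,3]  old=⊥  +wl: 2
  step 5. node 4  ⊔preds=[-2,0]  new=[-2,2]  old=[0,2]  +wl: 3
  step 6. node 5  ⊔preds=[-2,2]  new=[-3,3]  old=[-3,-2]  +wl: 
  step 7. node 6  ⊔preds=⊥  new=[-1,0]  stable
  step 8. node 2  ⊔preds=[-3,3]  new=[-3,3]  old=[-3,-2]  +wl: 
  step 9. node 3  ⊔preds=[-3,3]  new=[-3,3]  stable

Least fixpoint reached:
  node 0: [-2,0]
  node 1: [-2,0]
  node 2: [-3,3]
  node 3: [-3,3]
  node 4: [-2,2]
  node 5: [-3,3]
  node 6: [-1,0]

9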